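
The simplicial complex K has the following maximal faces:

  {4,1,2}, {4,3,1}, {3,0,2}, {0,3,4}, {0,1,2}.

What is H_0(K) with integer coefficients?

H_0 = Z.

K has 5 vertices, 10 edges, 5 triangles.
rank ∂_0 = 0, rank ∂_1 = 4 ⇒ b_0 = 5 − 0 − 4 = 1; all invariant factors of ∂_1 are 1 so no torsion. So H_0 = Z.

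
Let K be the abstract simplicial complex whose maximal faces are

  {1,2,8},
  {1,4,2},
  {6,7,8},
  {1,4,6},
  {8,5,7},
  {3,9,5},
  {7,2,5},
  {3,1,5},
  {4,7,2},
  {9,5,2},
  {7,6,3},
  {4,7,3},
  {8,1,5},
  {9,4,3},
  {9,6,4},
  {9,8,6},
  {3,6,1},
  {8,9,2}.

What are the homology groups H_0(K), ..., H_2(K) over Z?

Order the vertices as 1 < 2 < 3 < 4 < 5 < 6 < 7 < 8 < 9. Listing each simplex with vertices in this order, K has dimension 2 with simplices:

  0-simplices (9): [1], [2], [3], [4], [5], [6], [7], [8], [9]
  1-simplices (27): (27 of them)
  2-simplices (18): [1,2,4], [1,2,8], [1,3,5], [1,3,6], [1,4,6], [1,5,8], [2,4,7], [2,5,7], [2,5,9], [2,8,9], [3,4,7], [3,4,9], [3,5,9], [3,6,7], [4,6,9], [5,7,8], [6,7,8], [6,8,9]

Hence C_0 ≅ Z^9, C_1 ≅ Z^27, C_2 ≅ Z^18.

∂_1: C_1 → C_0 maps an edge to its endpoints' difference, ∂[p,q] = q − p. For instance
  ∂[1,6] = [6] − [1].
The 9×27 boundary matrix has rank 8 and Smith normal form diag(1,1,1,1,1,1,1,1).

Boundary ∂_2: C_2 → C_1 sends each 2-simplex [p,q,r] to [q,r] − [p,r] + [p,q]. For instance
  ∂[4,6,9] = [6,9] − [4,9] + [4,6],
  ∂[1,2,4] = [2,4] − [1,4] + [1,2].
The 27×18 boundary matrix has rank 18 and Smith normal form diag(1,1,1,1,1,1,1,1,1,1,1,1,1,1,1,1,1,2).

Computing H_k = (kernel of ∂_k) / (image of ∂_{k+1}):

  H_0: rank C_0 − rank ∂_1 = 9 − 8 = 1, and the invariant factors of ∂_1 are all 1, so H_0 ≅ Z.
  H_1: rank ker ∂_1 − rank ∂_2 = (27 − 8) − 18 = 1, and ∂_2 has invariant factor 2 > 1, so H_1 ≅ Z ⊕ Z/2Z.
  H_2: rank ker ∂_2 − rank ∂_3 = (18 − 18) − 0 = 0, and there is no ∂_3, so H_2 ≅ 0.

H_0 ≅ Z,  H_1 ≅ Z ⊕ Z/2Z,  H_2 = 0.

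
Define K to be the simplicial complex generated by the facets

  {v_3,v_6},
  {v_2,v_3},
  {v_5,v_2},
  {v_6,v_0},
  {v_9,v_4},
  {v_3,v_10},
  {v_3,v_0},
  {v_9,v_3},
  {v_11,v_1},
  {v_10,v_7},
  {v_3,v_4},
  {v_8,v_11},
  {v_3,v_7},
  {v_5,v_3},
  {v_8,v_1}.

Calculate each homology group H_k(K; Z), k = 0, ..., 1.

H_0 ≅ Z^2,  H_1 ≅ Z^5.

K has 12 vertices, 15 edges.
rank ∂_0 = 0, rank ∂_1 = 10 ⇒ b_0 = 12 − 0 − 10 = 2; all invariant factors of ∂_1 are 1 so no torsion. So H_0 ≅ Z^2.
rank ∂_1 = 10, rank ∂_2 = 0 ⇒ b_1 = 15 − 10 − 0 = 5. So H_1 ≅ Z^5.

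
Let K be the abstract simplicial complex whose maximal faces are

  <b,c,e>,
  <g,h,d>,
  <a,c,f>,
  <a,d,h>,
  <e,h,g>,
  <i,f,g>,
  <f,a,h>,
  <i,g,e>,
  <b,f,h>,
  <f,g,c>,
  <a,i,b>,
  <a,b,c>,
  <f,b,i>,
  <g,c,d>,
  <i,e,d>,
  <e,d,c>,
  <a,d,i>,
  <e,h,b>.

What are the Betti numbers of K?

b_0 = 1, b_1 = 1, b_2 = 0.

Order the vertices as a < b < c < d < e < f < g < h < i. Listing each simplex with vertices in this order, K has dimension 2 with simplices:

  0-simplices (9): a, b, c, d, e, f, g, h, i
  1-simplices (27): ab, ac, ad, af, ah, ai, bc, be, bf, bh, bi, cd, ce, cf, cg, de, dg, dh, di, eg, eh, ei, fg, fh, fi, gh, gi
  2-simplices (18): abc, abi, acf, adh, adi, afh, bce, beh, bfh, bfi, cde, cdg, cfg, dei, dgh, egh, egi, fgi

giving chain groups C_0 ≅ Z^9, C_1 ≅ Z^27, C_2 ≅ Z^18.

∂_1: C_1 → C_0 sends each edge [p,q] (with p < q) to q − p.
The 9×27 boundary matrix has rank 8 and Smith normal form diag(1,1,1,1,1,1,1,1).

∂_2: C_2 → C_1 maps a triangle to the signed sum of its edges. For instance
  ∂beh = eh − bh + be,
  ∂dgh = gh − dh + dg.
The resulting 27×18 matrix has rank 18, and its Smith normal form has invariant factors (1,1,1,1,1,1,1,1,1,1,1,1,1,1,1,1,1,2).

Now H_k = ker ∂_k / im ∂_{k+1}, so:

  H_0: rank C_0 − rank ∂_1 = 9 − 8 = 1, and the invariant factors of ∂_1 are all 1, so H_0 ≅ Z.
  H_1: rank ker ∂_1 − rank ∂_2 = (27 − 8) − 18 = 1, and ∂_2 has invariant factor 2 > 1, so H_1 ≅ Z ⊕ Z/2.
  H_2: rank ker ∂_2 − rank ∂_3 = (18 − 18) − 0 = 0, and there is no ∂_3, so H_2 ≅ 0.

As a check, the Euler characteristic is 9 − 27 + 18 = 0, which agrees with 1 − 1 + 0 = 0.

Hence the Betti numbers are b_0 = 1, b_1 = 1, b_2 = 0.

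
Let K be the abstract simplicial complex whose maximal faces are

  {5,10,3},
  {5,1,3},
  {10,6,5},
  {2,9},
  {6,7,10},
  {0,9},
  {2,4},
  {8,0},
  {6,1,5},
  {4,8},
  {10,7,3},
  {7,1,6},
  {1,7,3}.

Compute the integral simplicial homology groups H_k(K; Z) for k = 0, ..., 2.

Fix the vertex order 0 < 1 < 2 < 3 < 4 < 5 < 6 < 7 < 8 < 9 < 10 and write every simplex with vertices in increasing order. Then dim K = 2 and the simplices of K are:

  0-simplices (11): [0], [1], [2], [3], [4], [5], [6], [7], [8], [9], [10]
  1-simplices (17): [0,8], [0,9], [1,3], [1,5], [1,6], [1,7], [2,4], [2,9], [3,5], [3,7], [3,10], [4,8], [5,6], [5,10], [6,7], [6,10], [7,10]
  2-simplices (8): [1,3,5], [1,3,7], [1,5,6], [1,6,7], [3,5,10], [3,7,10], [5,6,10], [6,7,10]

Hence C_0 ≅ Z^11, C_1 ≅ Z^17, C_2 ≅ Z^8.

Boundary ∂_1: C_1 → C_0 maps an edge to its endpoints' difference, ∂[p,q] = q − p. For instance
  ∂[4,8] = [8] − [4].
The resulting 11×17 matrix has rank 9, and its Smith normal form has invariant factors (1,1,1,1,1,1,1,1,1).

∂_2: C_2 → C_1 maps a triangle to the signed sum of its edges. For instance
  ∂[1,5,6] = [5,6] − [1,6] + [1,5],
  ∂[5,6,10] = [6,10] − [5,10] + [5,6].
As a 17×8 matrix over Z this has rank 7, with invariant factors (1,1,1,1,1,1,1).

From H_k ≅ ker(∂_k) / im(∂_{k+1}) we obtain:

  H_0: rank C_0 − rank ∂_1 = 11 − 9 = 2, and the invariant factors of ∂_1 are all 1, so H_0 ≅ Z^2.
  H_1: rank ker ∂_1 − rank ∂_2 = (17 − 9) − 7 = 1, and the invariant factors of ∂_2 are all 1, so H_1 ≅ Z.
  H_2: rank ker ∂_2 − rank ∂_3 = (8 − 7) − 0 = 1, and there is no ∂_3, so H_2 ≅ Z.

As a check, the Euler characteristic is 11 − 17 + 8 = 2, which agrees with 2 − 1 + 1 = 2.
(K is a triangulation of the disjoint union of the circle S^1 and the 2-sphere S^2.)

H_0 = Z^2,  H_1 = Z,  H_2 = Z.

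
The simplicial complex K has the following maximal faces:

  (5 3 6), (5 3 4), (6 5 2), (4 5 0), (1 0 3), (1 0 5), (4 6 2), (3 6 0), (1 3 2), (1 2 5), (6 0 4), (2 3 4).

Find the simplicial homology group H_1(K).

Take the total order 0 < 1 < 2 < 3 < 4 < 5 < 6 on the vertex set. Then K (dimension 2) consists of the simplices:

  0-simplices (7): [0], [1], [2], [3], [4], [5], [6]
  1-simplices (18): [0,1], [0,3], [0,4], [0,5], [0,6], [1,2], [1,3], [1,5], [2,3], [2,4], [2,5], [2,6], [3,4], [3,5], [3,6], [4,5], [4,6], [5,6]
  2-simplices (12): [0,1,3], [0,1,5], [0,3,6], [0,4,5], [0,4,6], [1,2,3], [1,2,5], [2,3,4], [2,4,6], [2,5,6], [3,4,5], [3,5,6]

Hence C_0 ≅ Z^7, C_1 ≅ Z^18, C_2 ≅ Z^12.

Boundary ∂_1: C_1 → C_0 is given by ∂[p,q] = [q] − [p].
This gives a 7×18 integer matrix of rank 6; reducing to Smith normal form yields diagonal entries (1,1,1,1,1,1).

The boundary map ∂_2: C_2 → C_1 maps a triangle to the signed sum of its edges. For instance
  ∂[0,4,5] = [4,5] − [0,5] + [0,4],
  ∂[0,4,6] = [4,6] − [0,6] + [0,4].
As a 18×12 matrix over Z this has rank 12, with invariant factors (1,1,1,1,1,1,1,1,1,1,1,2).

Now H_k = ker ∂_k / im ∂_{k+1}, so:

  H_1: rank ker ∂_1 − rank ∂_2 = (18 − 6) − 12 = 0, and ∂_2 has invariant factor 2 > 1, so H_1 ≅ Z/2.

(K is a triangulation of the real projective plane RP^2.)

H_1 = Z/2.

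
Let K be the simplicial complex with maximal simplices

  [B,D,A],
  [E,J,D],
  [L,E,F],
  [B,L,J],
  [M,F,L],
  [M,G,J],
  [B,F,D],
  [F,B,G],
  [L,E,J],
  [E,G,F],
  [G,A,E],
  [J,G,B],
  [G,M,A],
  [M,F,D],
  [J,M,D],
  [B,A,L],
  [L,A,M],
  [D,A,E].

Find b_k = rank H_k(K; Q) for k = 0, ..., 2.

Fix the vertex order A < B < D < E < F < G < J < L < M and write every simplex with vertices in increasing order. Then dim K = 2 and the simplices of K are:

  0-simplices (9): A, B, D, E, F, G, J, L, M
  1-simplices (27): AB, AD, AE, AG, AL, AM, BD, BF, BG, BJ, BL, DE, DF, DJ, DM, EF, EG, EJ, EL, FG, FL, FM, GJ, GM, JL, JM, LM
  2-simplices (18): ABD, ABL, ADE, AEG, AGM, ALM, BDF, BFG, BGJ, BJL, DEJ, DFM, DJM, EFG, EFL, EJL, FLM, GJM

giving chain groups C_0 ≅ Z^9, C_1 ≅ Z^27, C_2 ≅ Z^18.

Boundary ∂_1: C_1 → C_0 maps an edge to its endpoints' difference, ∂[p,q] = q − p. For instance
  ∂BJ = J − B.
The 9×27 boundary matrix has rank 8 and Smith normal form diag(1,1,1,1,1,1,1,1).

Boundary ∂_2: C_2 → C_1 acts by ∂[p,q,r] = [q,r] − [p,r] + [p,q]. For instance
  ∂FLM = LM − FM + FL,
  ∂BFG = FG − BG + BF.
As a 27×18 matrix over Z this has rank 17, with invariant factors (1,1,1,1,1,1,1,1,1,1,1,1,1,1,1,1,1).

Now H_k = ker ∂_k / im ∂_{k+1}, so:

  H_0: rank C_0 − rank ∂_1 = 9 − 8 = 1, and the invariant factors of ∂_1 are all 1, so H_0 ≅ Z.
  H_1: rank ker ∂_1 − rank ∂_2 = (27 − 8) − 17 = 2, and the invariant factors of ∂_2 are all 1, so H_1 ≅ Z^2.
  H_2: rank ker ∂_2 − rank ∂_3 = (18 − 17) − 0 = 1, and there is no ∂_3, so H_2 ≅ Z.

Hence the Betti numbers are b_0 = 1, b_1 = 2, b_2 = 1.

b_0 = 1, b_1 = 2, b_2 = 1.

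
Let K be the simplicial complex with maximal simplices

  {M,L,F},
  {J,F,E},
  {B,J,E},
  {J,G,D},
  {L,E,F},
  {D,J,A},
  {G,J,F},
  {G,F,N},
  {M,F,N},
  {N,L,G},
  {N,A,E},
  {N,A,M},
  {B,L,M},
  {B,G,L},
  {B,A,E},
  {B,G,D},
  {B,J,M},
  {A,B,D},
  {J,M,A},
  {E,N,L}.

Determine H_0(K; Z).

K has 10 vertices, 30 edges, 20 triangles.
rank ∂_0 = 0, rank ∂_1 = 9 ⇒ b_0 = 10 − 0 − 9 = 1; all invariant factors of ∂_1 are 1 so no torsion. So H_0 ≅ Z.

H_0 = Z.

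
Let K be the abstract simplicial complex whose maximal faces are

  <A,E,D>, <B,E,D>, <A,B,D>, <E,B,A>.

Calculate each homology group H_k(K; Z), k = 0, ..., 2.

H_0 = Z,  H_1 = 0,  H_2 = Z.

Order the vertices as A < B < D < E. Listing each simplex with vertices in this order, K has dimension 2 with simplices:

  0-simplices (4): A, B, D, E
  1-simplices (6): AB, AD, AE, BD, BE, DE
  2-simplices (4): ABD, ABE, ADE, BDE

so the chain groups are C_0 ≅ Z^4, C_1 ≅ Z^6, C_2 ≅ Z^4.

Boundary ∂_1: C_1 → C_0 sends each edge [p,q] (with p < q) to q − p. For instance
  ∂BE = E − B.
The 4×6 boundary matrix has rank 3 and Smith normal form diag(1,1,1).

∂_2: C_2 → C_1 maps a triangle to the signed sum of its edges. For instance
  ∂BDE = DE − BE + BD,
  ∂ADE = DE − AE + AD.
The resulting 6×4 matrix has rank 3, and its Smith normal form has invariant factors (1,1,1).

Computing H_k = (kernel of ∂_k) / (image of ∂_{k+1}):

  H_0: rank C_0 − rank ∂_1 = 4 − 3 = 1, and the invariant factors of ∂_1 are all 1, so H_0 = Z.
  H_1: rank ker ∂_1 − rank ∂_2 = (6 − 3) − 3 = 0, and the invariant factors of ∂_2 are all 1, so H_1 = 0.
  H_2: rank ker ∂_2 − rank ∂_3 = (4 − 3) − 0 = 1, and there is no ∂_3, so H_2 = Z.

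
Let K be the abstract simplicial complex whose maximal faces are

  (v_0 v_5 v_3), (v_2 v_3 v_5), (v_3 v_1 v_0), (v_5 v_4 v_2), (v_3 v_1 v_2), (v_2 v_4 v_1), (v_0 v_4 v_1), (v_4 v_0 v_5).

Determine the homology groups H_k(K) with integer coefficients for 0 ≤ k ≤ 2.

H_0 ≅ Z,  H_1 = 0,  H_2 ≅ Z.

Order the vertices as v_0 < v_1 < v_2 < v_3 < v_4 < v_5. Listing each simplex with vertices in this order, K has dimension 2 with simplices:

  0-simplices (6): [v_0], [v_1], [v_2], [v_3], [v_4], [v_5]
  1-simplices (12): [v_0,v_1], [v_0,v_3], [v_0,v_4], [v_0,v_5], [v_1,v_2], [v_1,v_3], [v_1,v_4], [v_2,v_3], [v_2,v_4], [v_2,v_5], [v_3,v_5], [v_4,v_5]
  2-simplices (8): [v_0,v_1,v_3], [v_0,v_1,v_4], [v_0,v_3,v_5], [v_0,v_4,v_5], [v_1,v_2,v_3], [v_1,v_2,v_4], [v_2,v_3,v_5], [v_2,v_4,v_5]

giving chain groups C_0 ≅ Z^6, C_1 ≅ Z^12, C_2 ≅ Z^8.

The boundary map ∂_1: C_1 → C_0 is given by ∂[p,q] = [q] − [p]. For instance
  ∂[v_0,v_1] = [v_1] − [v_0].
The 6×12 boundary matrix has rank 5 and Smith normal form diag(1,1,1,1,1).

∂_2: C_2 → C_1 acts by ∂[p,q,r] = [q,r] − [p,r] + [p,q]. For instance
  ∂[v_1,v_2,v_3] = [v_2,v_3] − [v_1,v_3] + [v_1,v_2],
  ∂[v_2,v_3,v_5] = [v_3,v_5] − [v_2,v_5] + [v_2,v_3].
As a 12×8 matrix over Z this has rank 7, with invariant factors (1,1,1,1,1,1,1).

Computing H_k = (kernel of ∂_k) / (image of ∂_{k+1}):

  H_0: rank C_0 − rank ∂_1 = 6 − 5 = 1, and the invariant factors of ∂_1 are all 1, so H_0 ≅ Z.
  H_1: rank ker ∂_1 − rank ∂_2 = (12 − 5) − 7 = 0, and the invariant factors of ∂_2 are all 1, so H_1 ≅ 0.
  H_2: rank ker ∂_2 − rank ∂_3 = (8 − 7) − 0 = 1, and there is no ∂_3, so H_2 ≅ Z.

(K is a triangulation of the 2-sphere S^2.)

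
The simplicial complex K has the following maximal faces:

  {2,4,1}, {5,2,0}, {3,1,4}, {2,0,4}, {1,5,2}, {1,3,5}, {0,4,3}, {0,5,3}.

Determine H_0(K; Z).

We work with the vertex ordering 0 < 1 < 2 < 3 < 4 < 5. The simplices of K, each written with vertices in increasing order, are:

  0-simplices (6): [0], [1], [2], [3], [4], [5]
  1-simplices (12): [0,2], [0,3], [0,4], [0,5], [1,2], [1,3], [1,4], [1,5], [2,4], [2,5], [3,4], [3,5]
  2-simplices (8): [0,2,4], [0,2,5], [0,3,4], [0,3,5], [1,2,4], [1,2,5], [1,3,4], [1,3,5]

giving chain groups C_0 ≅ Z^6, C_1 ≅ Z^12, C_2 ≅ Z^8.

The boundary map ∂_1: C_1 → C_0 is given by ∂[p,q] = [q] − [p].
The resulting 6×12 matrix has rank 5, and its Smith normal form has invariant factors (1,1,1,1,1).

∂_2: C_2 → C_1 maps a triangle to the signed sum of its edges. For instance
  ∂[0,3,5] = [3,5] − [0,5] + [0,3],
  ∂[1,2,4] = [2,4] − [1,4] + [1,2].
This gives a 12×8 integer matrix of rank 7; reducing to Smith normal form yields diagonal entries (1,1,1,1,1,1,1).

Reading off H_k = ker ∂_k / im ∂_{k+1}:

  H_0: rank C_0 − rank ∂_1 = 6 − 5 = 1, and the invariant factors of ∂_1 are all 1, so H_0 ≅ Z.

(K is a triangulation of the 2-sphere S^2.)

H_0 = Z.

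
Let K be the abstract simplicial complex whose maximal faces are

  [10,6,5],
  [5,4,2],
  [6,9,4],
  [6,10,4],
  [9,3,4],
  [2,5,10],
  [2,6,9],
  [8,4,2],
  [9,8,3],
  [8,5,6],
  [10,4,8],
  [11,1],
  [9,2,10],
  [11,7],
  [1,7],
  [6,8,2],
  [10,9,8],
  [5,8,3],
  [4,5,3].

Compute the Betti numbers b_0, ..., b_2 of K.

Order the vertices as 1 < 2 < 3 < 4 < 5 < 6 < 7 < 8 < 9 < 10 < 11. Listing each simplex with vertices in this order, K has dimension 2 with simplices:

  0-simplices (11): [1], [2], [3], [4], [5], [6], [7], [8], [9], [10], [11]
  1-simplices (27): (27 of them)
  2-simplices (16): [2,4,5], [2,4,8], [2,5,10], [2,6,8], [2,6,9], [2,9,10], [3,4,5], [3,4,9], [3,5,8], [3,8,9], [4,6,9], [4,6,10], [4,8,10], [5,6,8], [5,6,10], [8,9,10]

Hence C_0 ≅ Z^11, C_1 ≅ Z^27, C_2 ≅ Z^16.

The boundary map ∂_1: C_1 → C_0 is given by ∂[p,q] = [q] − [p].
As a 11×27 matrix over Z this has rank 9, with invariant factors (1,1,1,1,1,1,1,1,1).

∂_2: C_2 → C_1 acts by ∂[p,q,r] = [q,r] − [p,r] + [p,q]. For instance
  ∂[2,6,8] = [6,8] − [2,8] + [2,6],
  ∂[2,4,5] = [4,5] − [2,5] + [2,4].
The 27×16 boundary matrix has rank 15 and Smith normal form diag(1,1,1,1,1,1,1,1,1,1,1,1,1,1,1).

From H_k ≅ ker(∂_k) / im(∂_{k+1}) we obtain:

  H_0: rank C_0 − rank ∂_1 = 11 − 9 = 2, and the invariant factors of ∂_1 are all 1, so H_0 = Z^2.
  H_1: rank ker ∂_1 − rank ∂_2 = (27 − 9) − 15 = 3, and the invariant factors of ∂_2 are all 1, so H_1 = Z^3.
  H_2: rank ker ∂_2 − rank ∂_3 = (16 − 15) − 0 = 1, and there is no ∂_3, so H_2 = Z.

Hence the Betti numbers are b_0 = 2, b_1 = 3, b_2 = 1.

b_0 = 2, b_1 = 3, b_2 = 1.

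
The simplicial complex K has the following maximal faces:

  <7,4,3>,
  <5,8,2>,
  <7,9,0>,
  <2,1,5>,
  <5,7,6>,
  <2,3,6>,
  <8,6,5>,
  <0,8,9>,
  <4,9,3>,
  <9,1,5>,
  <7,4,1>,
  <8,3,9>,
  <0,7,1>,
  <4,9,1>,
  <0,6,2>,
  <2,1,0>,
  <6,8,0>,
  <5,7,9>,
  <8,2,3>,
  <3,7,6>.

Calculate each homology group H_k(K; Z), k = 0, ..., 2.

H_0 = Z,  H_1 = Z ⊕ Z/2,  H_2 = 0.

K has 10 vertices, 30 edges, 20 triangles.
rank ∂_0 = 0, rank ∂_1 = 9 ⇒ b_0 = 10 − 0 − 9 = 1; all invariant factors of ∂_1 are 1 so no torsion. So H_0 ≅ Z.
rank ∂_1 = 9, rank ∂_2 = 20 ⇒ b_1 = 30 − 9 − 20 = 1; ∂_2 has invariant factor(s) [2] giving torsion. So H_1 ≅ Z ⊕ Z/2.
rank ∂_2 = 20, rank ∂_3 = 0 ⇒ b_2 = 20 − 20 − 0 = 0. So H_2 ≅ 0.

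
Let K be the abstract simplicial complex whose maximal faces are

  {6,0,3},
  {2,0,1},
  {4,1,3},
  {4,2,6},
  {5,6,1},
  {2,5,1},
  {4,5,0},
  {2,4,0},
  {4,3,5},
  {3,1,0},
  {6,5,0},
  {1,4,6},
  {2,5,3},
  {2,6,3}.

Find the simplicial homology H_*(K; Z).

H_0 = Z,  H_1 = Z^2,  H_2 = Z.

We work with the vertex ordering 0 < 1 < 2 < 3 < 4 < 5 < 6. The simplices of K, each written with vertices in increasing order, are:

  0-simplices (7): [0], [1], [2], [3], [4], [5], [6]
  1-simplices (21): [0,1], [0,2], [0,3], [0,4], [0,5], [0,6], [1,2], [1,3], [1,4], [1,5], [1,6], [2,3], [2,4], [2,5], [2,6], [3,4], [3,5], [3,6], [4,5], [4,6], [5,6]
  2-simplices (14): [0,1,2], [0,1,3], [0,2,4], [0,3,6], [0,4,5], [0,5,6], [1,2,5], [1,3,4], [1,4,6], [1,5,6], [2,3,5], [2,3,6], [2,4,6], [3,4,5]

Hence C_0 ≅ Z^7, C_1 ≅ Z^21, C_2 ≅ Z^14.

∂_1: C_1 → C_0 is given by ∂[p,q] = [q] − [p]. For instance
  ∂[3,5] = [5] − [3].
This gives a 7×21 integer matrix of rank 6; reducing to Smith normal form yields diagonal entries (1,1,1,1,1,1).

∂_2: C_2 → C_1 sends each 2-simplex [p,q,r] to [q,r] − [p,r] + [p,q]. For instance
  ∂[2,4,6] = [4,6] − [2,6] + [2,4],
  ∂[0,3,6] = [3,6] − [0,6] + [0,3].
The resulting 21×14 matrix has rank 13, and its Smith normal form has invariant factors (1,1,1,1,1,1,1,1,1,1,1,1,1).

Computing H_k = (kernel of ∂_k) / (image of ∂_{k+1}):

  H_0: rank C_0 − rank ∂_1 = 7 − 6 = 1, and the invariant factors of ∂_1 are all 1, so H_0 ≅ Z.
  H_1: rank ker ∂_1 − rank ∂_2 = (21 − 6) − 13 = 2, and the invariant factors of ∂_2 are all 1, so H_1 ≅ Z^2.
  H_2: rank ker ∂_2 − rank ∂_3 = (14 − 13) − 0 = 1, and there is no ∂_3, so H_2 ≅ Z.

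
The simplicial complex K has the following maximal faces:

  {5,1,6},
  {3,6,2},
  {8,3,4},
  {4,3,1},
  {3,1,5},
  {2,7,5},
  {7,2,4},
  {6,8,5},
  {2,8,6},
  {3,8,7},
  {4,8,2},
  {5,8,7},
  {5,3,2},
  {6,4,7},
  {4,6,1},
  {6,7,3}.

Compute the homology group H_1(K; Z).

H_1 = Z^2.

Fix the vertex order 1 < 2 < 3 < 4 < 5 < 6 < 7 < 8 and write every simplex with vertices in increasing order. Then dim K = 2 and the simplices of K are:

  0-simplices (8): [1], [2], [3], [4], [5], [6], [7], [8]
  1-simplices (24): (24 of them)
  2-simplices (16): [1,3,4], [1,3,5], [1,4,6], [1,5,6], [2,3,5], [2,3,6], [2,4,7], [2,4,8], [2,5,7], [2,6,8], [3,4,8], [3,6,7], [3,7,8], [4,6,7], [5,6,8], [5,7,8]

Hence C_0 ≅ Z^8, C_1 ≅ Z^24, C_2 ≅ Z^16.

The boundary map ∂_1: C_1 → C_0 is given by ∂[p,q] = [q] − [p].
The 8×24 boundary matrix has rank 7 and Smith normal form diag(1,1,1,1,1,1,1).

∂_2: C_2 → C_1 sends each 2-simplex [p,q,r] to [q,r] − [p,r] + [p,q]. For instance
  ∂[2,4,8] = [4,8] − [2,8] + [2,4],
  ∂[3,7,8] = [7,8] − [3,8] + [3,7].
The 24×16 boundary matrix has rank 15 and Smith normal form diag(1,1,1,1,1,1,1,1,1,1,1,1,1,1,1).

Now H_k = ker ∂_k / im ∂_{k+1}, so:

  H_1: rank ker ∂_1 − rank ∂_2 = (24 − 7) − 15 = 2, and the invariant factors of ∂_2 are all 1, so H_1 ≅ Z^2.

(K is a triangulation of the torus T^2.)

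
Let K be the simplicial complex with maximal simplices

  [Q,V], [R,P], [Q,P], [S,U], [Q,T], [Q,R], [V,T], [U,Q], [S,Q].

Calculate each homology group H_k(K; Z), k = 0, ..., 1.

Fix the vertex order P < Q < R < S < T < U < V and write every simplex with vertices in increasing order. Then dim K = 1 and the simplices of K are:

  0-simplices (7): P, Q, R, S, T, U, V
  1-simplices (9): PQ, PR, QR, QS, QT, QU, QV, SU, TV

giving chain groups C_0 ≅ Z^7, C_1 ≅ Z^9.

The boundary map ∂_1: C_1 → C_0 sends each edge [p,q] (with p < q) to q − p. For instance
  ∂QR = R − Q.
The 7×9 boundary matrix has rank 6 and Smith normal form diag(1,1,1,1,1,1).

Now H_k = ker ∂_k / im ∂_{k+1}, so:

  H_0: rank C_0 − rank ∂_1 = 7 − 6 = 1, and the invariant factors of ∂_1 are all 1, so H_0 ≅ Z.
  H_1: rank ker ∂_1 − rank ∂_2 = (9 − 6) − 0 = 3, and there is no ∂_2, so H_1 ≅ Z^3.

(K is a triangulation of a wedge of 3 circles.)

H_0 ≅ Z,  H_1 ≅ Z^3.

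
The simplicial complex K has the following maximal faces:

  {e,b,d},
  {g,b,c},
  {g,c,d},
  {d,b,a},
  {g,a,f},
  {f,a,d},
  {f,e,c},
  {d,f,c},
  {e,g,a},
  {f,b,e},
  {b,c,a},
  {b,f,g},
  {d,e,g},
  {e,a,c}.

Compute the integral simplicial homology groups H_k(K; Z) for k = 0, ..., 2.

Fix the vertex order a < b < c < d < e < f < g and write every simplex with vertices in increasing order. Then dim K = 2 and the simplices of K are:

  0-simplices (7): a, b, c, d, e, f, g
  1-simplices (21): ab, ac, ad, ae, af, ag, bc, bd, be, bf, bg, cd, ce, cf, cg, de, df, dg, ef, eg, fg
  2-simplices (14): abc, abd, ace, adf, aeg, afg, bcg, bde, bef, bfg, cdf, cdg, cef, deg

so the chain groups are C_0 ≅ Z^7, C_1 ≅ Z^21, C_2 ≅ Z^14.

The boundary map ∂_1: C_1 → C_0 is given by ∂[p,q] = [q] − [p]. For instance
  ∂ab = b − a.
This gives a 7×21 integer matrix of rank 6; reducing to Smith normal form yields diagonal entries (1,1,1,1,1,1).

Boundary ∂_2: C_2 → C_1 sends each 2-simplex [p,q,r] to [q,r] − [p,r] + [p,q]. For instance
  ∂bde = de − be + bd,
  ∂cdf = df − cf + cd.
The resulting 21×14 matrix has rank 13, and its Smith normal form has invariant factors (1,1,1,1,1,1,1,1,1,1,1,1,1).

From H_k ≅ ker(∂_k) / im(∂_{k+1}) we obtain:

  H_0: rank C_0 − rank ∂_1 = 7 − 6 = 1, and the invariant factors of ∂_1 are all 1, so H_0 = Z.
  H_1: rank ker ∂_1 − rank ∂_2 = (21 − 6) − 13 = 2, and the invariant factors of ∂_2 are all 1, so H_1 = Z^2.
  H_2: rank ker ∂_2 − rank ∂_3 = (14 − 13) − 0 = 1, and there is no ∂_3, so H_2 = Z.

(K is a triangulation of the torus T^2.)

H_0 ≅ Z,  H_1 ≅ Z^2,  H_2 ≅ Z.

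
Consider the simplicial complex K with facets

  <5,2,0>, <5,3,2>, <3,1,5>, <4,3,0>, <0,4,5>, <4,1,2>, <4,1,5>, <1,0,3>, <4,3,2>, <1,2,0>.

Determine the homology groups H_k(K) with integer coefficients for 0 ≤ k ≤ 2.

H_0 = Z,  H_1 = Z/2Z,  H_2 = 0.

We work with the vertex ordering 0 < 1 < 2 < 3 < 4 < 5. The simplices of K, each written with vertices in increasing order, are:

  0-simplices (6): [0], [1], [2], [3], [4], [5]
  1-simplices (15): [0,1], [0,2], [0,3], [0,4], [0,5], [1,2], [1,3], [1,4], [1,5], [2,3], [2,4], [2,5], [3,4], [3,5], [4,5]
  2-simplices (10): [0,1,2], [0,1,3], [0,2,5], [0,3,4], [0,4,5], [1,2,4], [1,3,5], [1,4,5], [2,3,4], [2,3,5]

Hence C_0 ≅ Z^6, C_1 ≅ Z^15, C_2 ≅ Z^10.

Boundary ∂_1: C_1 → C_0 maps an edge to its endpoints' difference, ∂[p,q] = q − p.
The 6×15 boundary matrix has rank 5 and Smith normal form diag(1,1,1,1,1).

The boundary map ∂_2: C_2 → C_1 sends each 2-simplex [p,q,r] to [q,r] − [p,r] + [p,q]. For instance
  ∂[0,4,5] = [4,5] − [0,5] + [0,4],
  ∂[0,2,5] = [2,5] − [0,5] + [0,2].
The 15×10 boundary matrix has rank 10 and Smith normal form diag(1,1,1,1,1,1,1,1,1,2).

Reading off H_k = ker ∂_k / im ∂_{k+1}:

  H_0: rank C_0 − rank ∂_1 = 6 − 5 = 1, and the invariant factors of ∂_1 are all 1, so H_0 ≅ Z.
  H_1: rank ker ∂_1 − rank ∂_2 = (15 − 5) − 10 = 0, and ∂_2 has invariant factor 2 > 1, so H_1 ≅ Z/2Z.
  H_2: rank ker ∂_2 − rank ∂_3 = (10 − 10) − 0 = 0, and there is no ∂_3, so H_2 ≅ 0.

As a check, the Euler characteristic is 6 − 15 + 10 = 1, which agrees with 1 − 0 + 0 = 1.
(K is a triangulation of the real projective plane RP^2.)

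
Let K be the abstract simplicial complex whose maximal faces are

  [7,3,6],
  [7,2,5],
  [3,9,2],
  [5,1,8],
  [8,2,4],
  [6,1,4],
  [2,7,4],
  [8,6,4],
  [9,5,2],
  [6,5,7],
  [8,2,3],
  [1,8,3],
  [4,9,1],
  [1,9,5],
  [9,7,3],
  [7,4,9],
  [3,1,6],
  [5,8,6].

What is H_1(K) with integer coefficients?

H_1 = Z ⊕ Z/2.

Take the total order 1 < 2 < 3 < 4 < 5 < 6 < 7 < 8 < 9 on the vertex set. Then K (dimension 2) consists of the simplices:

  0-simplices (9): [1], [2], [3], [4], [5], [6], [7], [8], [9]
  1-simplices (27): (27 of them)
  2-simplices (18): [1,3,6], [1,3,8], [1,4,6], [1,4,9], [1,5,8], [1,5,9], [2,3,8], [2,3,9], [2,4,7], [2,4,8], [2,5,7], [2,5,9], [3,6,7], [3,7,9], [4,6,8], [4,7,9], [5,6,7], [5,6,8]

so the chain groups are C_0 ≅ Z^9, C_1 ≅ Z^27, C_2 ≅ Z^18.

The boundary map ∂_1: C_1 → C_0 is given by ∂[p,q] = [q] − [p].
The 9×27 boundary matrix has rank 8 and Smith normal form diag(1,1,1,1,1,1,1,1).

Boundary ∂_2: C_2 → C_1 acts by ∂[p,q,r] = [q,r] − [p,r] + [p,q]. For instance
  ∂[4,7,9] = [7,9] − [4,9] + [4,7],
  ∂[1,5,8] = [5,8] − [1,8] + [1,5].
As a 27×18 matrix over Z this has rank 18, with invariant factors (1,1,1,1,1,1,1,1,1,1,1,1,1,1,1,1,1,2).

Now H_k = ker ∂_k / im ∂_{k+1}, so:

  H_1: rank ker ∂_1 − rank ∂_2 = (27 − 8) − 18 = 1, and ∂_2 has invariant factor 2 > 1, so H_1 = Z ⊕ Z/2.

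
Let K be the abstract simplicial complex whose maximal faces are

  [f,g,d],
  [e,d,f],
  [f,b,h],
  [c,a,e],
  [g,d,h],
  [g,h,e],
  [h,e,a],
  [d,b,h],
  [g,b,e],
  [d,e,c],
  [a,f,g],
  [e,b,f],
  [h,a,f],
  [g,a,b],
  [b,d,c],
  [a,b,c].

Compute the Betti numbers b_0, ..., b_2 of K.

b_0 = 1, b_1 = 2, b_2 = 1.

We work with the vertex ordering a < b < c < d < e < f < g < h. The simplices of K, each written with vertices in increasing order, are:

  0-simplices (8): a, b, c, d, e, f, g, h
  1-simplices (24): ab, ac, ae, af, ag, ah, bc, bd, be, bf, bg, bh, cd, ce, de, df, dg, dh, ef, eg, eh, fg, fh, gh
  2-simplices (16): abc, abg, ace, aeh, afg, afh, bcd, bdh, bef, beg, bfh, cde, def, dfg, dgh, egh

so the chain groups are C_0 ≅ Z^8, C_1 ≅ Z^24, C_2 ≅ Z^16.

Boundary ∂_1: C_1 → C_0 maps an edge to its endpoints' difference, ∂[p,q] = q − p. For instance
  ∂ce = e − c.
The resulting 8×24 matrix has rank 7, and its Smith normal form has invariant factors (1,1,1,1,1,1,1).

∂_2: C_2 → C_1 sends each 2-simplex [p,q,r] to [q,r] − [p,r] + [p,q]. For instance
  ∂dfg = fg − dg + df,
  ∂def = ef − df + de.
This gives a 24×16 integer matrix of rank 15; reducing to Smith normal form yields diagonal entries (1,1,1,1,1,1,1,1,1,1,1,1,1,1,1).

From H_k ≅ ker(∂_k) / im(∂_{k+1}) we obtain:

  H_0: rank C_0 − rank ∂_1 = 8 − 7 = 1, and the invariant factors of ∂_1 are all 1, so H_0 ≅ Z.
  H_1: rank ker ∂_1 − rank ∂_2 = (24 − 7) − 15 = 2, and the invariant factors of ∂_2 are all 1, so H_1 ≅ Z^2.
  H_2: rank ker ∂_2 − rank ∂_3 = (16 − 15) − 0 = 1, and there is no ∂_3, so H_2 ≅ Z.

Hence the Betti numbers are b_0 = 1, b_1 = 2, b_2 = 1.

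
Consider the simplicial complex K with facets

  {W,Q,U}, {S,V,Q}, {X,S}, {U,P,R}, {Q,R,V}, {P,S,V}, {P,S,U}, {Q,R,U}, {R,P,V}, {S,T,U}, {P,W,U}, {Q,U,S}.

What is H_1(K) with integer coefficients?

H_1 = 0.

K has 9 vertices, 18 edges, 11 triangles.
rank ∂_1 = 8, rank ∂_2 = 10 ⇒ b_1 = 18 − 8 − 10 = 0; all invariant factors of ∂_2 are 1 so no torsion. So H_1 ≅ 0.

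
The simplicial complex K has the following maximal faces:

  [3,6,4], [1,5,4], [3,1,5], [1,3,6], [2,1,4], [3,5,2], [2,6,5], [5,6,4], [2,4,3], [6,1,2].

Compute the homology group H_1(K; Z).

H_1 ≅ Z_2.

K has 6 vertices, 15 edges, 10 triangles.
rank ∂_1 = 5, rank ∂_2 = 10 ⇒ b_1 = 15 − 5 − 10 = 0; ∂_2 has invariant factor(s) [2] giving torsion. So H_1 ≅ Z_2.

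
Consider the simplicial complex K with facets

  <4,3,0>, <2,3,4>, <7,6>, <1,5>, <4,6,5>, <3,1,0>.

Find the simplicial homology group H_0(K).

H_0 = Z.

Take the total order 0 < 1 < 2 < 3 < 4 < 5 < 6 < 7 on the vertex set. Then K (dimension 2) consists of the simplices:

  0-simplices (8): [0], [1], [2], [3], [4], [5], [6], [7]
  1-simplices (12): [0,1], [0,3], [0,4], [1,3], [1,5], [2,3], [2,4], [3,4], [4,5], [4,6], [5,6], [6,7]
  2-simplices (4): [0,1,3], [0,3,4], [2,3,4], [4,5,6]

Hence C_0 ≅ Z^8, C_1 ≅ Z^12, C_2 ≅ Z^4.

Boundary ∂_1: C_1 → C_0 sends each edge [p,q] (with p < q) to q − p. For instance
  ∂[4,5] = [5] − [4].
The resulting 8×12 matrix has rank 7, and its Smith normal form has invariant factors (1,1,1,1,1,1,1).

The boundary map ∂_2: C_2 → C_1 maps a triangle to the signed sum of its edges. For instance
  ∂[0,3,4] = [3,4] − [0,4] + [0,3],
  ∂[2,3,4] = [3,4] − [2,4] + [2,3].
The 12×4 boundary matrix has rank 4 and Smith normal form diag(1,1,1,1).

Reading off H_k = ker ∂_k / im ∂_{k+1}:

  H_0: rank C_0 − rank ∂_1 = 8 − 7 = 1, and the invariant factors of ∂_1 are all 1, so H_0 ≅ Z.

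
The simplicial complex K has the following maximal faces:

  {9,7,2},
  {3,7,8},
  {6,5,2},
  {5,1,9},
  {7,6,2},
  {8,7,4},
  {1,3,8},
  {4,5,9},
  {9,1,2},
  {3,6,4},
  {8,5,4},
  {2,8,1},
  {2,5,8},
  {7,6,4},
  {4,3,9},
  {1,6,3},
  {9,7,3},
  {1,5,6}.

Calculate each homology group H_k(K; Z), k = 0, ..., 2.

H_0 = Z,  H_1 = Z ⊕ Z/2,  H_2 = 0.

Take the total order 1 < 2 < 3 < 4 < 5 < 6 < 7 < 8 < 9 on the vertex set. Then K (dimension 2) consists of the simplices:

  0-simplices (9): [1], [2], [3], [4], [5], [6], [7], [8], [9]
  1-simplices (27): (27 of them)
  2-simplices (18): [1,2,8], [1,2,9], [1,3,6], [1,3,8], [1,5,6], [1,5,9], [2,5,6], [2,5,8], [2,6,7], [2,7,9], [3,4,6], [3,4,9], [3,7,8], [3,7,9], [4,5,8], [4,5,9], [4,6,7], [4,7,8]

giving chain groups C_0 ≅ Z^9, C_1 ≅ Z^27, C_2 ≅ Z^18.

∂_1: C_1 → C_0 sends each edge [p,q] (with p < q) to q − p.
This gives a 9×27 integer matrix of rank 8; reducing to Smith normal form yields diagonal entries (1,1,1,1,1,1,1,1).

∂_2: C_2 → C_1 acts by ∂[p,q,r] = [q,r] − [p,r] + [p,q]. For instance
  ∂[1,2,8] = [2,8] − [1,8] + [1,2],
  ∂[3,4,9] = [4,9] − [3,9] + [3,4].
The 27×18 boundary matrix has rank 18 and Smith normal form diag(1,1,1,1,1,1,1,1,1,1,1,1,1,1,1,1,1,2).

Computing H_k = (kernel of ∂_k) / (image of ∂_{k+1}):

  H_0: rank C_0 − rank ∂_1 = 9 − 8 = 1, and the invariant factors of ∂_1 are all 1, so H_0 = Z.
  H_1: rank ker ∂_1 − rank ∂_2 = (27 − 8) − 18 = 1, and ∂_2 has invariant factor 2 > 1, so H_1 = Z ⊕ Z/2.
  H_2: rank ker ∂_2 − rank ∂_3 = (18 − 18) − 0 = 0, and there is no ∂_3, so H_2 = 0.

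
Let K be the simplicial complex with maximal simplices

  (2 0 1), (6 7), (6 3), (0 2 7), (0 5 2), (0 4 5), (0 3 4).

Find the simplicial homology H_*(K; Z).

Order the vertices as 0 < 1 < 2 < 3 < 4 < 5 < 6 < 7. Listing each simplex with vertices in this order, K has dimension 2 with simplices:

  0-simplices (8): [0], [1], [2], [3], [4], [5], [6], [7]
  1-simplices (13): [0,1], [0,2], [0,3], [0,4], [0,5], [0,7], [1,2], [2,5], [2,7], [3,4], [3,6], [4,5], [6,7]
  2-simplices (5): [0,1,2], [0,2,5], [0,2,7], [0,3,4], [0,4,5]

Hence C_0 ≅ Z^8, C_1 ≅ Z^13, C_2 ≅ Z^5.

The boundary map ∂_1: C_1 → C_0 is given by ∂[p,q] = [q] − [p].
The 8×13 boundary matrix has rank 7 and Smith normal form diag(1,1,1,1,1,1,1).

Boundary ∂_2: C_2 → C_1 sends each 2-simplex [p,q,r] to [q,r] − [p,r] + [p,q]. For instance
  ∂[0,3,4] = [3,4] − [0,4] + [0,3],
  ∂[0,2,7] = [2,7] − [0,7] + [0,2].
As a 13×5 matrix over Z this has rank 5, with invariant factors (1,1,1,1,1).

Reading off H_k = ker ∂_k / im ∂_{k+1}:

  H_0: rank C_0 − rank ∂_1 = 8 − 7 = 1, and the invariant factors of ∂_1 are all 1, so H_0 = Z.
  H_1: rank ker ∂_1 − rank ∂_2 = (13 − 7) − 5 = 1, and the invariant factors of ∂_2 are all 1, so H_1 = Z.
  H_2: rank ker ∂_2 − rank ∂_3 = (5 − 5) − 0 = 0, and there is no ∂_3, so H_2 = 0.

As a check, the Euler characteristic is 8 − 13 + 5 = 0, which agrees with 1 − 1 + 0 = 0.

H_0 ≅ Z,  H_1 ≅ Z,  H_2 = 0.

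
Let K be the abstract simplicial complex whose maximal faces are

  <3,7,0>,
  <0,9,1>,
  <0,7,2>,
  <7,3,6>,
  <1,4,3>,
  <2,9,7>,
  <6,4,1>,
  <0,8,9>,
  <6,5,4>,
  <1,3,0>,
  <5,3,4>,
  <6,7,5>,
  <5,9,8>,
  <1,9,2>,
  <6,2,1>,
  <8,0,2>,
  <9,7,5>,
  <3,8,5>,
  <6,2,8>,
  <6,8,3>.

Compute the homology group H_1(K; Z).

Fix the vertex order 0 < 1 < 2 < 3 < 4 < 5 < 6 < 7 < 8 < 9 and write every simplex with vertices in increasing order. Then dim K = 2 and the simplices of K are:

  0-simplices (10): [0], [1], [2], [3], [4], [5], [6], [7], [8], [9]
  1-simplices (30): (30 of them)
  2-simplices (20): (20 of them)

giving chain groups C_0 ≅ Z^10, C_1 ≅ Z^30, C_2 ≅ Z^20.

The boundary map ∂_1: C_1 → C_0 sends each edge [p,q] (with p < q) to q − p.
The 10×30 boundary matrix has rank 9 and Smith normal form diag(1,1,1,1,1,1,1,1,1).

∂_2: C_2 → C_1 sends each 2-simplex [p,q,r] to [q,r] − [p,r] + [p,q]. For instance
  ∂[1,2,9] = [2,9] − [1,9] + [1,2],
  ∂[1,3,4] = [3,4] − [1,4] + [1,3].
The 30×20 boundary matrix has rank 20 and Smith normal form diag(1,1,1,1,1,1,1,1,1,1,1,1,1,1,1,1,1,1,1,2).

From H_k ≅ ker(∂_k) / im(∂_{k+1}) we obtain:

  H_1: rank ker ∂_1 − rank ∂_2 = (30 − 9) − 20 = 1, and ∂_2 has invariant factor 2 > 1, so H_1 = Z ⊕ Z/2Z.

H_1 = Z ⊕ Z/2Z.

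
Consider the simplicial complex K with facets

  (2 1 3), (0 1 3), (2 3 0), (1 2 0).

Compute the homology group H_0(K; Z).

We work with the vertex ordering 0 < 1 < 2 < 3. The simplices of K, each written with vertices in increasing order, are:

  0-simplices (4): [0], [1], [2], [3]
  1-simplices (6): [0,1], [0,2], [0,3], [1,2], [1,3], [2,3]
  2-simplices (4): [0,1,2], [0,1,3], [0,2,3], [1,2,3]

Hence C_0 ≅ Z^4, C_1 ≅ Z^6, C_2 ≅ Z^4.

The boundary map ∂_1: C_1 → C_0 is given by ∂[p,q] = [q] − [p]. For instance
  ∂[1,2] = [2] − [1].
As a 4×6 matrix over Z this has rank 3, with invariant factors (1,1,1).

∂_2: C_2 → C_1 acts by ∂[p,q,r] = [q,r] − [p,r] + [p,q]. For instance
  ∂[1,2,3] = [2,3] − [1,3] + [1,2],
  ∂[0,2,3] = [2,3] − [0,3] + [0,2].
As a 6×4 matrix over Z this has rank 3, with invariant factors (1,1,1).

Now H_k = ker ∂_k / im ∂_{k+1}, so:

  H_0: rank C_0 − rank ∂_1 = 4 − 3 = 1, and the invariant factors of ∂_1 are all 1, so H_0 = Z.

H_0 = Z.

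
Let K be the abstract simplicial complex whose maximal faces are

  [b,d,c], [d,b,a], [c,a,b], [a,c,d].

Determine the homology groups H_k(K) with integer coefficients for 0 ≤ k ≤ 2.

H_0 = Z,  H_1 = 0,  H_2 = Z.

K has 4 vertices, 6 edges, 4 triangles.
rank ∂_0 = 0, rank ∂_1 = 3 ⇒ b_0 = 4 − 0 − 3 = 1; all invariant factors of ∂_1 are 1 so no torsion. So H_0 = Z.
rank ∂_1 = 3, rank ∂_2 = 3 ⇒ b_1 = 6 − 3 − 3 = 0; all invariant factors of ∂_2 are 1 so no torsion. So H_1 = 0.
rank ∂_2 = 3, rank ∂_3 = 0 ⇒ b_2 = 4 − 3 − 0 = 1. So H_2 = Z.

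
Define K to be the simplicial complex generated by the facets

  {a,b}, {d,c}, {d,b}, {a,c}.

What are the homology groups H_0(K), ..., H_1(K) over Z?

H_0 ≅ Z,  H_1 ≅ Z.

K has 4 vertices, 4 edges.
rank ∂_0 = 0, rank ∂_1 = 3 ⇒ b_0 = 4 − 0 − 3 = 1; all invariant factors of ∂_1 are 1 so no torsion. So H_0 ≅ Z.
rank ∂_1 = 3, rank ∂_2 = 0 ⇒ b_1 = 4 − 3 − 0 = 1. So H_1 ≅ Z.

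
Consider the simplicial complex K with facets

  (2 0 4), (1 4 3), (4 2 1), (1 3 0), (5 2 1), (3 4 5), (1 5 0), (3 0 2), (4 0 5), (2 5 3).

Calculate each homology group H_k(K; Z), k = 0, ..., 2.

Order the vertices as 0 < 1 < 2 < 3 < 4 < 5. Listing each simplex with vertices in this order, K has dimension 2 with simplices:

  0-simplices (6): [0], [1], [2], [3], [4], [5]
  1-simplices (15): [0,1], [0,2], [0,3], [0,4], [0,5], [1,2], [1,3], [1,4], [1,5], [2,3], [2,4], [2,5], [3,4], [3,5], [4,5]
  2-simplices (10): [0,1,3], [0,1,5], [0,2,3], [0,2,4], [0,4,5], [1,2,4], [1,2,5], [1,3,4], [2,3,5], [3,4,5]

so the chain groups are C_0 ≅ Z^6, C_1 ≅ Z^15, C_2 ≅ Z^10.

∂_1: C_1 → C_0 sends each edge [p,q] (with p < q) to q − p. For instance
  ∂[3,5] = [5] − [3].
This gives a 6×15 integer matrix of rank 5; reducing to Smith normal form yields diagonal entries (1,1,1,1,1).

Boundary ∂_2: C_2 → C_1 acts by ∂[p,q,r] = [q,r] − [p,r] + [p,q]. For instance
  ∂[0,1,3] = [1,3] − [0,3] + [0,1],
  ∂[1,2,5] = [2,5] − [1,5] + [1,2].
The 15×10 boundary matrix has rank 10 and Smith normal form diag(1,1,1,1,1,1,1,1,1,2).

Now H_k = ker ∂_k / im ∂_{k+1}, so:

  H_0: rank C_0 − rank ∂_1 = 6 − 5 = 1, and the invariant factors of ∂_1 are all 1, so H_0 = Z.
  H_1: rank ker ∂_1 − rank ∂_2 = (15 − 5) − 10 = 0, and ∂_2 has invariant factor 2 > 1, so H_1 = Z/2Z.
  H_2: rank ker ∂_2 − rank ∂_3 = (10 − 10) − 0 = 0, and there is no ∂_3, so H_2 = 0.

H_0 ≅ Z,  H_1 ≅ Z/2Z,  H_2 = 0.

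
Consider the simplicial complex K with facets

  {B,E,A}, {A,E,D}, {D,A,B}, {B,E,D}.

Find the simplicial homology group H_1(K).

H_1 = 0.

Take the total order A < B < D < E on the vertex set. Then K (dimension 2) consists of the simplices:

  0-simplices (4): A, B, D, E
  1-simplices (6): AB, AD, AE, BD, BE, DE
  2-simplices (4): ABD, ABE, ADE, BDE

giving chain groups C_0 ≅ Z^4, C_1 ≅ Z^6, C_2 ≅ Z^4.

The boundary map ∂_1: C_1 → C_0 maps an edge to its endpoints' difference, ∂[p,q] = q − p.
As a 4×6 matrix over Z this has rank 3, with invariant factors (1,1,1).

Boundary ∂_2: C_2 → C_1 maps a triangle to the signed sum of its edges. For instance
  ∂ABE = BE − AE + AB,
  ∂ADE = DE − AE + AD.
As a 6×4 matrix over Z this has rank 3, with invariant factors (1,1,1).

From H_k ≅ ker(∂_k) / im(∂_{k+1}) we obtain:

  H_1: rank ker ∂_1 − rank ∂_2 = (6 − 3) − 3 = 0, and the invariant factors of ∂_2 are all 1, so H_1 ≅ 0.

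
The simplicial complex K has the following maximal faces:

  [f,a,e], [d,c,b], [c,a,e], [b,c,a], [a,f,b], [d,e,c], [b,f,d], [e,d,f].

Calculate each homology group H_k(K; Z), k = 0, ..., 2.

Take the total order a < b < c < d < e < f on the vertex set. Then K (dimension 2) consists of the simplices:

  0-simplices (6): a, b, c, d, e, f
  1-simplices (12): ab, ac, ae, af, bc, bd, bf, cd, ce, de, df, ef
  2-simplices (8): abc, abf, ace, aef, bcd, bdf, cde, def

Hence C_0 ≅ Z^6, C_1 ≅ Z^12, C_2 ≅ Z^8.

Boundary ∂_1: C_1 → C_0 maps an edge to its endpoints' difference, ∂[p,q] = q − p.
The resulting 6×12 matrix has rank 5, and its Smith normal form has invariant factors (1,1,1,1,1).

∂_2: C_2 → C_1 maps a triangle to the signed sum of its edges. For instance
  ∂bdf = df − bf + bd,
  ∂aef = ef − af + ae.
The 12×8 boundary matrix has rank 7 and Smith normal form diag(1,1,1,1,1,1,1).

Reading off H_k = ker ∂_k / im ∂_{k+1}:

  H_0: rank C_0 − rank ∂_1 = 6 − 5 = 1, and the invariant factors of ∂_1 are all 1, so H_0 = Z.
  H_1: rank ker ∂_1 − rank ∂_2 = (12 − 5) − 7 = 0, and the invariant factors of ∂_2 are all 1, so H_1 = 0.
  H_2: rank ker ∂_2 − rank ∂_3 = (8 − 7) − 0 = 1, and there is no ∂_3, so H_2 = Z.

H_0 ≅ Z,  H_1 = 0,  H_2 ≅ Z.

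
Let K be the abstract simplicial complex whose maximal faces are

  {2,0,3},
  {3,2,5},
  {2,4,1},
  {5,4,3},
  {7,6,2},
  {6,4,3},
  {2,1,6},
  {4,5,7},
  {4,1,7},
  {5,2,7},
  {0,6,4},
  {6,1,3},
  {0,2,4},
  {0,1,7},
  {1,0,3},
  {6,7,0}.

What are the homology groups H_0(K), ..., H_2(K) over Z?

K has 8 vertices, 24 edges, 16 triangles.
rank ∂_0 = 0, rank ∂_1 = 7 ⇒ b_0 = 8 − 0 − 7 = 1; all invariant factors of ∂_1 are 1 so no torsion. So H_0 = Z.
rank ∂_1 = 7, rank ∂_2 = 15 ⇒ b_1 = 24 − 7 − 15 = 2; all invariant factors of ∂_2 are 1 so no torsion. So H_1 = Z^2.
rank ∂_2 = 15, rank ∂_3 = 0 ⇒ b_2 = 16 − 15 − 0 = 1. So H_2 = Z.

H_0 ≅ Z,  H_1 ≅ Z^2,  H_2 ≅ Z.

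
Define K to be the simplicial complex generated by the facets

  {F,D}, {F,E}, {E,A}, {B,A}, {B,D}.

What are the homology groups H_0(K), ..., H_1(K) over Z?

H_0 ≅ Z,  H_1 ≅ Z.

Order the vertices as A < B < D < E < F. Listing each simplex with vertices in this order, K has dimension 1 with simplices:

  0-simplices (5): A, B, D, E, F
  1-simplices (5): AB, AE, BD, DF, EF

giving chain groups C_0 ≅ Z^5, C_1 ≅ Z^5.

The boundary map ∂_1: C_1 → C_0 is given by ∂[p,q] = [q] − [p]. For instance
  ∂AE = E − A.
The 5×5 boundary matrix has rank 4 and Smith normal form diag(1,1,1,1).

Reading off H_k = ker ∂_k / im ∂_{k+1}:

  H_0: rank C_0 − rank ∂_1 = 5 − 4 = 1, and the invariant factors of ∂_1 are all 1, so H_0 ≅ Z.
  H_1: rank ker ∂_1 − rank ∂_2 = (5 − 4) − 0 = 1, and there is no ∂_2, so H_1 ≅ Z.

(K is a triangulation of the circle S^1.)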